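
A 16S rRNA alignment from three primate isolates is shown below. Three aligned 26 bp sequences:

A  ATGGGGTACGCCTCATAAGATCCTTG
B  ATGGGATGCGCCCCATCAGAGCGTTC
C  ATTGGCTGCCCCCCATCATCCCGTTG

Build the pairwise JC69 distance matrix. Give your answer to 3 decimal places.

d(A,B) = 0.334, d(A,C) = 0.539, d(B,C) = 0.334

A–B: 7/26 sites differ → p ≈ 0.269231, d = −0.75 ln(1 − 0.358975) = 0.333515 ≈ 0.334.
A–C: 10/26 sites differ → p ≈ 0.384615, d = −0.75 ln(1 − 0.51282) = 0.539341 ≈ 0.539.
B–C: 7/26 sites differ → p ≈ 0.269231, d = −0.75 ln(1 − 0.358975) = 0.333515 ≈ 0.334.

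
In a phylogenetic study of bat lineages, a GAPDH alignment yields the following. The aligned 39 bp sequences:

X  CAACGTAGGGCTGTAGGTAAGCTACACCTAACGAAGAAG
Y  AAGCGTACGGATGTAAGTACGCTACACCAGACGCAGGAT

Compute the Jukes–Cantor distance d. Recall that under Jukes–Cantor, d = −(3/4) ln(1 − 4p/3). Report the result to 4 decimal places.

The sequences differ at 11 of 39 sites, so p = 11/39 ≈ 0.282051.
d = −(3/4) ln(1 − 4p/3) = −0.75 ln(1 − 0.376068) = −0.75 ln(0.623932)
  = −0.75 × (-0.471714) = 0.353786 substitutions/site.

0.3538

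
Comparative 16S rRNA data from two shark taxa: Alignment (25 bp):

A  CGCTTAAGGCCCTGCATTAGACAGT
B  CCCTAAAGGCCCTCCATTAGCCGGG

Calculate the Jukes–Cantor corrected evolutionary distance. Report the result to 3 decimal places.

The sequences differ at 6 of 25 sites (2, 5, 14, 21, 23, 25), so p = 6/25 = 0.24.
d = −(3/4) ln(1 − 4p/3) = −0.75 ln(1 − 0.32) = −0.75 ln(0.68)
  = −0.75 × (-0.385662) = 0.289247 substitutions/site.

0.289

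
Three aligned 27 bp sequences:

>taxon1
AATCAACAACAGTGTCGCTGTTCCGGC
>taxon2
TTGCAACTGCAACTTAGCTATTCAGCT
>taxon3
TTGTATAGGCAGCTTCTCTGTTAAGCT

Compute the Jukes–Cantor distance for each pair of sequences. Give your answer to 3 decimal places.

taxon1–taxon2: 13/27 sites differ → p ≈ 0.481481, d = −0.75 ln(1 − 0.641975) = 0.770364 ≈ 0.770.
taxon1–taxon3: 15/27 sites differ → p ≈ 0.555556, d = −0.75 ln(1 − 0.740741) = 1.012446 ≈ 1.012.
taxon2–taxon3: 9/27 sites differ → p ≈ 0.333333, d = −0.75 ln(1 − 0.444444) = 0.440839 ≈ 0.441.

d(taxon1,taxon2) = 0.770, d(taxon1,taxon3) = 1.012, d(taxon2,taxon3) = 0.441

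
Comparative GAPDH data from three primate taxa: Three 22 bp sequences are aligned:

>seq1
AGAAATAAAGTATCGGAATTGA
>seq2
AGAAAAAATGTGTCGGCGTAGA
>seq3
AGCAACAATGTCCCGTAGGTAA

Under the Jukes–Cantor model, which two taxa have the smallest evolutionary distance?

seq1 and seq2

seq1–seq2: 6/22 differ, p = 0.273, d = 0.339.
seq1–seq3: 9/22 differ, p = 0.409, d = 0.591.
seq2–seq3: 9/22 differ, p = 0.409, d = 0.591.
The smallest distance is between seq1 and seq2.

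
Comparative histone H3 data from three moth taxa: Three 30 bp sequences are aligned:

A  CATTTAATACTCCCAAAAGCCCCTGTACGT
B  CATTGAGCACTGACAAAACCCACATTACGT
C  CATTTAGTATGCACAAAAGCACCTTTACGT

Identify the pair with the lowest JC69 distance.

A–B: 9/30 differ, p = 0.300, d = 0.383.
A–C: 6/30 differ, p = 0.200, d = 0.233.
B–C: 9/30 differ, p = 0.300, d = 0.383.
The smallest distance is between A and C.

A and C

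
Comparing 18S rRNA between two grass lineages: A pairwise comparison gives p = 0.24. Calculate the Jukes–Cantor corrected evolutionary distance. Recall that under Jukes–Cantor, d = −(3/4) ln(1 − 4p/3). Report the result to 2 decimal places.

0.29

d = −(3/4) ln(1 − 4p/3) = −0.75 ln(1 − 0.32) = −0.75 ln(0.68)
  = −0.75 × (-0.385662) = 0.289247 substitutions/site.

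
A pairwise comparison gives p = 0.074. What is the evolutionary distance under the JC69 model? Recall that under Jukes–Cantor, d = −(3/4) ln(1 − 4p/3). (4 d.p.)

0.0779

d = −(3/4) ln(1 − 4p/3) = −0.75 ln(1 − 0.098667) = −0.75 ln(0.901333)
  = −0.75 × (-0.103881) = 0.077911 substitutions/site.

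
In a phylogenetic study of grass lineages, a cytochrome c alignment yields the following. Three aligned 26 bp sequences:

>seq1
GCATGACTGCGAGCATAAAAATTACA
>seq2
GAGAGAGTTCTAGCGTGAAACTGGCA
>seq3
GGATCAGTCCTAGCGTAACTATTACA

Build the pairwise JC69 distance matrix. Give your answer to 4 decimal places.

d(seq1,seq2) = 0.6228, d(seq1,seq3) = 0.3961, d(seq2,seq3) = 0.6228

seq1–seq2: 11/26 sites differ → p ≈ 0.423077, d = −0.75 ln(1 − 0.564103) = 0.622762 ≈ 0.6228.
seq1–seq3: 8/26 sites differ → p ≈ 0.307692, d = −0.75 ln(1 − 0.410256) = 0.396050 ≈ 0.3961.
seq2–seq3: 11/26 sites differ → p ≈ 0.423077, d = −0.75 ln(1 − 0.564103) = 0.622762 ≈ 0.6228.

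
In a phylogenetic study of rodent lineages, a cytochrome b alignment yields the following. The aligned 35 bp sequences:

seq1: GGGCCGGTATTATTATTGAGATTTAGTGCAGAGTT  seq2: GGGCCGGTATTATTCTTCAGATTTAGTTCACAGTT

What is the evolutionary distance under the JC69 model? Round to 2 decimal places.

The sequences differ at 4 of 35 sites (15, 18, 28, 31), so p = 4/35 ≈ 0.114286.
d = −(3/4) ln(1 − 4p/3) = −0.75 ln(1 − 0.152381) = −0.75 ln(0.847619)
  = −0.75 × (-0.165324) = 0.123993 substitutions/site.

0.12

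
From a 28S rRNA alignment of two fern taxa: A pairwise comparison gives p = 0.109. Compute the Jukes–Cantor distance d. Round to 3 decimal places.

d = −(3/4) ln(1 − 4p/3) = −0.75 ln(1 − 0.145333) = −0.75 ln(0.854667)
  = −0.75 × (-0.157043) = 0.117782 substitutions/site.

0.118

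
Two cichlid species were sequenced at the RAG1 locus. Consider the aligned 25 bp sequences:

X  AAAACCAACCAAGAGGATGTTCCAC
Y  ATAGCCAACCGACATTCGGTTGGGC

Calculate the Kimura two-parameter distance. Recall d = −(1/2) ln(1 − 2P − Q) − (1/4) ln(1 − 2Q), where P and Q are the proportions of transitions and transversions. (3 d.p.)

Of 25 sites, 3 differences are transitions and 8 are transversions, so P = 3/25 = 0.12 and Q = 8/25 = 0.32.
Under the Kimura two-parameter model, d = −½ ln(1 − 2P − Q) − ¼ ln(1 − 2Q).
1 − 2P − Q = 0.44, giving −½ ln(0.44) = 0.410490.
1 − 2Q = 0.36, giving −¼ ln(0.36) = 0.255413.
d = 0.410490 + 0.255413 = 0.665903.

0.666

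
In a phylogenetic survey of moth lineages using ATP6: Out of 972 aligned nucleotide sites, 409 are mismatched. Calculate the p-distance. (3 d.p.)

p = 409/972 = 0.420781… ≈ 0.421 (to 3 d.p.).

0.421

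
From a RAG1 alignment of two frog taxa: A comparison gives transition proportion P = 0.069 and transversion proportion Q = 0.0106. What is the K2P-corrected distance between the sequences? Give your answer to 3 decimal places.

0.086

Under the Kimura two-parameter model, d = −½ ln(1 − 2P − Q) − ¼ ln(1 − 2Q).
1 − 2P − Q = 0.8514, giving −½ ln(0.8514) = 0.080437.
1 − 2Q = 0.9788, giving −¼ ln(0.9788) = 0.005357.
d = 0.080437 + 0.005357 = 0.085794.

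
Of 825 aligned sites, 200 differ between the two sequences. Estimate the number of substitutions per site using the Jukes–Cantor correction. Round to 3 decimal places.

0.293

p = 200/825 ≈ 0.242424.
d = −(3/4) ln(1 − 4p/3) = −0.75 ln(1 − 0.323232) = −0.75 ln(0.676768)
  = −0.75 × (-0.390427) = 0.292820 substitutions/site.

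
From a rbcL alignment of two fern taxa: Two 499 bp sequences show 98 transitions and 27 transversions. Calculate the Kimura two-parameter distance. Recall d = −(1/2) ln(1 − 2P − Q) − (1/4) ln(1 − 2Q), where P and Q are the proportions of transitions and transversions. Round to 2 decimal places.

0.32

P = 98/499 ≈ 0.196393 and Q = 27/499 ≈ 0.054108.
Under the Kimura two-parameter model, d = −½ ln(1 − 2P − Q) − ¼ ln(1 − 2Q).
1 − 2P − Q = 0.553106, giving −½ ln(0.553106) = 0.296103.
1 − 2Q = 0.891784, giving −¼ ln(0.891784) = 0.028633.
d = 0.296103 + 0.028633 = 0.324736.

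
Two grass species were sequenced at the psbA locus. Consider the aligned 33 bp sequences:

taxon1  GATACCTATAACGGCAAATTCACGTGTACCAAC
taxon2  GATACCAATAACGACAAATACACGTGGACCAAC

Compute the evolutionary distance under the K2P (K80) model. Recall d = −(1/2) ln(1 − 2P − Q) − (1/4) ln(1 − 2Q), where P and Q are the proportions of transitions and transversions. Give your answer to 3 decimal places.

0.132

Of 33 sites, 1 differences are transitions and 3 are transversions, so P = 1/33 ≈ 0.030303 and Q = 3/33 ≈ 0.090909.
Under the Kimura two-parameter model, d = −½ ln(1 − 2P − Q) − ¼ ln(1 − 2Q).
1 − 2P − Q = 0.848485, giving −½ ln(0.848485) = 0.082151.
1 − 2Q = 0.818182, giving −¼ ln(0.818182) = 0.050168.
d = 0.082151 + 0.050168 = 0.132319.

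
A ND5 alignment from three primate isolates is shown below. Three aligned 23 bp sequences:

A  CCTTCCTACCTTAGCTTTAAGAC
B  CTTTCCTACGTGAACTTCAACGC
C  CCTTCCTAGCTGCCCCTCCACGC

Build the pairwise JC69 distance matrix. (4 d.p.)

A–B: 7/23 sites differ → p ≈ 0.304348, d = −0.75 ln(1 − 0.405797) = 0.390401 ≈ 0.3904.
A–C: 9/23 sites differ → p ≈ 0.391304, d = −0.75 ln(1 − 0.521739) = 0.553199 ≈ 0.5532.
B–C: 7/23 sites differ → p ≈ 0.304348, d = −0.75 ln(1 − 0.405797) = 0.390401 ≈ 0.3904.

d(A,B) = 0.3904, d(A,C) = 0.5532, d(B,C) = 0.3904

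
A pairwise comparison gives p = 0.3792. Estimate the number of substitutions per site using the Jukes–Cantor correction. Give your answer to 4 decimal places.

d = −(3/4) ln(1 − 4p/3) = −0.75 ln(1 − 0.5056) = −0.75 ln(0.4944)
  = −0.75 × (-0.704410) = 0.528308 substitutions/site.

0.5283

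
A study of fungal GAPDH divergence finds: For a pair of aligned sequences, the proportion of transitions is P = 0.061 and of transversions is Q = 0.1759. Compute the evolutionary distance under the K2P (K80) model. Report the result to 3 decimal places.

Under the Kimura two-parameter model, d = −½ ln(1 − 2P − Q) − ¼ ln(1 − 2Q).
1 − 2P − Q = 0.7021, giving −½ ln(0.7021) = 0.176840.
1 − 2Q = 0.6482, giving −¼ ln(0.6482) = 0.108389.
d = 0.176840 + 0.108389 = 0.285229.

0.285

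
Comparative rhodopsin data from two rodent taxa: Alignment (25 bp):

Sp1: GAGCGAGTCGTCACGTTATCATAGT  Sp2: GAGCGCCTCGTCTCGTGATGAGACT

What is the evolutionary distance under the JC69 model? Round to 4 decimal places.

The sequences differ at 7 of 25 sites (6, 7, 13, 17, 20, 22, 24), so p = 7/25 = 0.28.
d = −(3/4) ln(1 − 4p/3) = −0.75 ln(1 − 0.373333) = −0.75 ln(0.626667)
  = −0.75 × (-0.467340) = 0.350505 substitutions/site.

0.3505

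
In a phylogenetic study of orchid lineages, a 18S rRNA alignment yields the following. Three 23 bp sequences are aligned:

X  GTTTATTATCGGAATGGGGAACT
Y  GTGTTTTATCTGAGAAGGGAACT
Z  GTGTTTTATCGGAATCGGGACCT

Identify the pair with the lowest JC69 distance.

X and Z

X–Y: 6/23 differ, p = 0.261, d = 0.321.
X–Z: 4/23 differ, p = 0.174, d = 0.198.
Y–Z: 5/23 differ, p = 0.217, d = 0.257.
The smallest distance is between X and Z.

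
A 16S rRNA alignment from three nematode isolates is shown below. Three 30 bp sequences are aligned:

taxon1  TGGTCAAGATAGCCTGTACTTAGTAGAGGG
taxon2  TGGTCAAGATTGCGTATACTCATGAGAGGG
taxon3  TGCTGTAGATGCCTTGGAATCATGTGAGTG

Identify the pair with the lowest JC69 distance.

taxon1–taxon2: 6/30 differ, p = 0.200, d = 0.233.
taxon1–taxon3: 13/30 differ, p = 0.433, d = 0.647.
taxon2–taxon3: 11/30 differ, p = 0.367, d = 0.503.
The smallest distance is between taxon1 and taxon2.

taxon1 and taxon2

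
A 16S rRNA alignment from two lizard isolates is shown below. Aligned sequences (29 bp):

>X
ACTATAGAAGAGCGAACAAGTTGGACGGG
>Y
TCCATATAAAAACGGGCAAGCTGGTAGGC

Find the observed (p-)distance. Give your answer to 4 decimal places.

The sequences differ at 11 of 29 positions.
p = 11/29 = 0.379310… ≈ 0.3793 (to 4 d.p.).

0.3793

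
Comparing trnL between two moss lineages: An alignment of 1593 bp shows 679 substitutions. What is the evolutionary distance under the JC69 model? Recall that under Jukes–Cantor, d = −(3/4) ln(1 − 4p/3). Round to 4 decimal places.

0.6301

p = 679/1593 ≈ 0.42624.
d = −(3/4) ln(1 − 4p/3) = −0.75 ln(1 − 0.56832) = −0.75 ln(0.43168)
  = −0.75 × (-0.840071) = 0.630053 substitutions/site.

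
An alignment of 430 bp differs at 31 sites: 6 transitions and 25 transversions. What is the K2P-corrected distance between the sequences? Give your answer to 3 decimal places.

0.076

P = 6/430 ≈ 0.013953 and Q = 25/430 ≈ 0.05814.
Under the Kimura two-parameter model, d = −½ ln(1 − 2P − Q) − ¼ ln(1 − 2Q).
1 − 2P − Q = 0.913954, giving −½ ln(0.913954) = 0.044988.
1 − 2Q = 0.88372, giving −¼ ln(0.88372) = 0.030904.
d = 0.044988 + 0.030904 = 0.075892.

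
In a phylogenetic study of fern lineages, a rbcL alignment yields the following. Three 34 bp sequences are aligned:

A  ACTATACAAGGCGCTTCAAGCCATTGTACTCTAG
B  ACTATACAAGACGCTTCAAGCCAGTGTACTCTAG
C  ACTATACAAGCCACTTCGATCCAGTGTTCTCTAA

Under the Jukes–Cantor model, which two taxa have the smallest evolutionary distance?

A–B: 2/34 differ, p = 0.059, d = 0.061.
A–C: 7/34 differ, p = 0.206, d = 0.241.
B–C: 6/34 differ, p = 0.176, d = 0.201.
The smallest distance is between A and B.

A and B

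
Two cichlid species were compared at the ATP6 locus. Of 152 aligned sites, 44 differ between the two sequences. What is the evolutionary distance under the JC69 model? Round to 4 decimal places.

0.3658

p = 44/152 ≈ 0.289474.
d = −(3/4) ln(1 − 4p/3) = −0.75 ln(1 − 0.385965) = −0.75 ln(0.614035)
  = −0.75 × (-0.487703) = 0.365777 substitutions/site.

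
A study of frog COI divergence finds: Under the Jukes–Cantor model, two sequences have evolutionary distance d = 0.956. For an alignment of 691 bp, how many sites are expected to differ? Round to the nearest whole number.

Invert JC69: p = (3/4)(1 − e^(−4d/3)) = 0.75 × (1 − e^(-1.274667)) = 0.75 × (1 − 0.279524) = 0.540357.
Expected differing sites = pL ≈ 0.540357 × 691 = 373.386687 ≈ 373.

373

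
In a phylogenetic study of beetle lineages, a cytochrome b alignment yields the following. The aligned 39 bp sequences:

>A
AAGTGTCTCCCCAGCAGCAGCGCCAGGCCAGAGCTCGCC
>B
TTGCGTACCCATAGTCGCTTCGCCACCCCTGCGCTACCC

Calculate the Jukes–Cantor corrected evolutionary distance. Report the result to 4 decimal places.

The sequences differ at 17 of 39 sites, so p = 17/39 ≈ 0.435897.
d = −(3/4) ln(1 − 4p/3) = −0.75 ln(1 − 0.581196) = −0.75 ln(0.418804)
  = −0.75 × (-0.870352) = 0.652764 substitutions/site.

0.6528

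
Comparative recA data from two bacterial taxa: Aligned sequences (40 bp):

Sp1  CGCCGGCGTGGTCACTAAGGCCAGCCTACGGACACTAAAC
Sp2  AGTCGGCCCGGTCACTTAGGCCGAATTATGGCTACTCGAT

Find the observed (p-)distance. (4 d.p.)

The sequences differ at 15 of 40 positions.
p = 15/40 = 0.3750.

0.3750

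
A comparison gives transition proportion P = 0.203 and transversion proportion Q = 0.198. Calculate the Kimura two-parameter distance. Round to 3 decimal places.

0.589

Under the Kimura two-parameter model, d = −½ ln(1 − 2P − Q) − ¼ ln(1 − 2Q).
1 − 2P − Q = 0.396, giving −½ ln(0.396) = 0.463171.
1 − 2Q = 0.604, giving −¼ ln(0.604) = 0.126045.
d = 0.463171 + 0.126045 = 0.589216.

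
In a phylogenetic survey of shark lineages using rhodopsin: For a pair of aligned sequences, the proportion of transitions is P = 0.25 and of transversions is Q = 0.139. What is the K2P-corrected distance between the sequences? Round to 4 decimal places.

0.5909

Under the Kimura two-parameter model, d = −½ ln(1 − 2P − Q) − ¼ ln(1 − 2Q).
1 − 2P − Q = 0.361, giving −½ ln(0.361) = 0.509439.
1 − 2Q = 0.722, giving −¼ ln(0.722) = 0.081433.
d = 0.509439 + 0.081433 = 0.590872.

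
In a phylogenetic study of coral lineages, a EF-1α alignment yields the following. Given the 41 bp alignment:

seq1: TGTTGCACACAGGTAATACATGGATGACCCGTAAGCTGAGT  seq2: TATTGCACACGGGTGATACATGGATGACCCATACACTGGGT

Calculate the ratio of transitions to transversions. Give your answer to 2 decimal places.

Transitions are A↔G and C↔T; transversions are all other mismatches.
Transitions: 6. Transversions: 1.
R = 6/1 = 6.00.

6.00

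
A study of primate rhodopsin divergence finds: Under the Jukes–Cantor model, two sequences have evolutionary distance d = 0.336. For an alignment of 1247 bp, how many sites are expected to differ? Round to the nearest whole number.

338

Invert JC69: p = (3/4)(1 − e^(−4d/3)) = 0.75 × (1 − e^(-0.448)) = 0.75 × (1 − 0.638905) = 0.270821.
Expected differing sites = pL ≈ 0.270821 × 1247 = 337.713787 ≈ 338.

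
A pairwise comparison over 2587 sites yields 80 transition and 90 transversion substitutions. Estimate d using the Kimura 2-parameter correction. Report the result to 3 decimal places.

0.069

P = 80/2587 ≈ 0.030924 and Q = 90/2587 ≈ 0.034789.
Under the Kimura two-parameter model, d = −½ ln(1 − 2P − Q) − ¼ ln(1 − 2Q).
1 − 2P − Q = 0.903363, giving −½ ln(0.903363) = 0.050815.
1 − 2Q = 0.930422, giving −¼ ln(0.930422) = 0.018029.
d = 0.050815 + 0.018029 = 0.068844.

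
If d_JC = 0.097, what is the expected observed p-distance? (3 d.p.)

0.091

p = (3/4)(1 − e^(−4d/3)) = 0.75 × (1 − e^(-0.129333)) = 0.75 × (1 − 0.878681) = 0.090989.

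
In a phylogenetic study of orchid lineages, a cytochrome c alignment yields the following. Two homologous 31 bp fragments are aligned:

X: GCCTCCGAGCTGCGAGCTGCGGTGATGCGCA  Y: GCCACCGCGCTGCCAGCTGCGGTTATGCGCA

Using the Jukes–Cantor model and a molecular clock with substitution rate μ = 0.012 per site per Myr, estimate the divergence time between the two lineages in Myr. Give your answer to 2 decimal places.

5.90

The sequences differ at 4 of 31 sites (4, 8, 14, 24), so p = 4/31 ≈ 0.129032.
d = −(3/4) ln(1 − 4p/3) = −0.75 ln(1 − 0.172043) = −0.75 ln(0.827957)
  = −0.75 × (-0.188794) = 0.141596 substitutions/site.
Under a molecular clock d = 2μt, so t = d/(2μ) = 0.141596 / (2 × 0.012) = 5.90 Myr.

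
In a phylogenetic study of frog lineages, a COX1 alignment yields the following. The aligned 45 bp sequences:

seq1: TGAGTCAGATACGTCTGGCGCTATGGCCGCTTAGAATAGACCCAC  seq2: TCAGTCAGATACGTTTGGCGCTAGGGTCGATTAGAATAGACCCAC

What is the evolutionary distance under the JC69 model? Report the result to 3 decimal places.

0.120

The sequences differ at 5 of 45 sites (2, 15, 24, 27, 30), so p = 5/45 ≈ 0.111111.
d = −(3/4) ln(1 − 4p/3) = −0.75 ln(1 − 0.148148) = −0.75 ln(0.851852)
  = −0.75 × (-0.160342) = 0.120257 substitutions/site.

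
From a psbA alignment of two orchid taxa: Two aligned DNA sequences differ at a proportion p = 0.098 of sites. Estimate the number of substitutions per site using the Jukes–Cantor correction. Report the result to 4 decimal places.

0.1050

d = −(3/4) ln(1 − 4p/3) = −0.75 ln(1 − 0.130667) = −0.75 ln(0.869333)
  = −0.75 × (-0.140029) = 0.105022 substitutions/site.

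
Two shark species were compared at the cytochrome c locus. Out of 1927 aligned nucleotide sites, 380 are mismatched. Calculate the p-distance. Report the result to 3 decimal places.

p = 380/1927 = 0.197197… ≈ 0.197 (to 3 d.p.).

0.197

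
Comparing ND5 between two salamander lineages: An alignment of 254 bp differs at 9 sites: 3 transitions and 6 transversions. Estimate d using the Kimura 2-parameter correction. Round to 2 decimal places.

0.04

P = 3/254 ≈ 0.011811 and Q = 6/254 ≈ 0.023622.
Under the Kimura two-parameter model, d = −½ ln(1 − 2P − Q) − ¼ ln(1 − 2Q).
1 − 2P − Q = 0.952756, giving −½ ln(0.952756) = 0.024198.
1 − 2Q = 0.952756, giving −¼ ln(0.952756) = 0.012099.
d = 0.024198 + 0.012099 = 0.036297.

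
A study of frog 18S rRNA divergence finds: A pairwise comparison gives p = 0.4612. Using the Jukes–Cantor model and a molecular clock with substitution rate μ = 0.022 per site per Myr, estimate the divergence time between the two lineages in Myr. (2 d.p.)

d = −(3/4) ln(1 − 4p/3) = −0.75 ln(1 − 0.614933) = −0.75 ln(0.385067)
  = −0.75 × (-0.954338) = 0.715754 substitutions/site.
Under a molecular clock d = 2μt, so t = d/(2μ) = 0.715754 / (2 × 0.022) = 16.27 Myr.

16.27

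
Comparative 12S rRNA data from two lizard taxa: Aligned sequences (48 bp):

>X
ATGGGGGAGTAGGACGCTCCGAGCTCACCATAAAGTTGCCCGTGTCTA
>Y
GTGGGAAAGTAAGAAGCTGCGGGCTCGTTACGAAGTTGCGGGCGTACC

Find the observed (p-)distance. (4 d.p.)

0.3750

The sequences differ at 18 of 48 positions.
p = 18/48 = 0.3750.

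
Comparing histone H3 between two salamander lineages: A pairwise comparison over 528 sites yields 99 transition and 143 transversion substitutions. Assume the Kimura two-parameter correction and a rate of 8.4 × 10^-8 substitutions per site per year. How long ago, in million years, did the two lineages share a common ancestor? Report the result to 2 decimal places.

4.25

P = 99/528 = 0.1875 and Q = 143/528 ≈ 0.270833.
Under the Kimura two-parameter model, d = −½ ln(1 − 2P − Q) − ¼ ln(1 − 2Q).
1 − 2P − Q = 0.354167, giving −½ ln(0.354167) = 0.518993.
1 − 2Q = 0.458334, giving −¼ ln(0.458334) = 0.195039.
d = 0.518993 + 0.195039 = 0.714032.
Under a molecular clock d = 2μt, so t = d/(2μ) = 0.714032 / (2 × 8.4 × 10^-8) = 4.25 million years.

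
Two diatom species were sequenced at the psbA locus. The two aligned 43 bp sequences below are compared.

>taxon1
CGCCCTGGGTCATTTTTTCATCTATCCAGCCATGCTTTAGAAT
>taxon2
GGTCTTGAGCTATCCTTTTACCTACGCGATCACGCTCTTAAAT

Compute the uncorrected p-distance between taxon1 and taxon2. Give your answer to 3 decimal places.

The sequences differ at 19 of 43 positions.
p = 19/43 = 0.441860… ≈ 0.442 (to 3 d.p.).

0.442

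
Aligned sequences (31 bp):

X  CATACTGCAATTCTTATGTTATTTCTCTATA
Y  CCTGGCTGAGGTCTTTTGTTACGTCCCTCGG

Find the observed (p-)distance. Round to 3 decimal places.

The sequences differ at 15 of 31 positions.
p = 15/31 = 0.483870… ≈ 0.484 (to 3 d.p.).

0.484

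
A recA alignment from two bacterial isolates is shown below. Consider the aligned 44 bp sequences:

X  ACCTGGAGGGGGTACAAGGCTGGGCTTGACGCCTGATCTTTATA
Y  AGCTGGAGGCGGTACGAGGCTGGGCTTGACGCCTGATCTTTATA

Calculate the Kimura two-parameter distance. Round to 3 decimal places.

0.071

Of 44 sites, 1 differences are transitions and 2 are transversions, so P = 1/44 ≈ 0.022727 and Q = 2/44 ≈ 0.045455.
Under the Kimura two-parameter model, d = −½ ln(1 − 2P − Q) − ¼ ln(1 − 2Q).
1 − 2P − Q = 0.909091, giving −½ ln(0.909091) = 0.047655.
1 − 2Q = 0.90909, giving −¼ ln(0.90909) = 0.023828.
d = 0.047655 + 0.023828 = 0.071483.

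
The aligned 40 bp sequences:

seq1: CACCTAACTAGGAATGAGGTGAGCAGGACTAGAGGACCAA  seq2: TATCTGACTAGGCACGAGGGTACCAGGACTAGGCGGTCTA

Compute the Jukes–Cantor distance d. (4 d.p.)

The sequences differ at 13 of 40 sites, so p = 13/40 = 0.325.
d = −(3/4) ln(1 − 4p/3) = −0.75 ln(1 − 0.433333) = −0.75 ln(0.566667)
  = −0.75 × (-0.567983) = 0.425987 substitutions/site.

0.4260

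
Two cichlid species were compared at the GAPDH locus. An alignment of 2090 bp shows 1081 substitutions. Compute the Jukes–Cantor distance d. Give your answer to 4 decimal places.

p = 1081/2090 ≈ 0.517225.
d = −(3/4) ln(1 − 4p/3) = −0.75 ln(1 − 0.689633) = −0.75 ln(0.310367)
  = −0.75 × (-1.170000) = 0.877500 substitutions/site.

0.8775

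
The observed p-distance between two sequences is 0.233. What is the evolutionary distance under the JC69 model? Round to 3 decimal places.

d = −(3/4) ln(1 − 4p/3) = −0.75 ln(1 − 0.310667) = −0.75 ln(0.689333)
  = −0.75 × (-0.372031) = 0.279023 substitutions/site.

0.279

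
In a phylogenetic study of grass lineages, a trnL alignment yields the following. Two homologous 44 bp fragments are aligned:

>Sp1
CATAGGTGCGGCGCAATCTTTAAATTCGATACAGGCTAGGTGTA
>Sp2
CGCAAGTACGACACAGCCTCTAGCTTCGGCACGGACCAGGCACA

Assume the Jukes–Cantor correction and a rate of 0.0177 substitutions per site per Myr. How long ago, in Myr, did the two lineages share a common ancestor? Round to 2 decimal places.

18.17

The sequences differ at 19 of 44 sites, so p = 19/44 ≈ 0.431818.
d = −(3/4) ln(1 − 4p/3) = −0.75 ln(1 − 0.575757) = −0.75 ln(0.424243)
  = −0.75 × (-0.857449) = 0.643087 substitutions/site.
Under a molecular clock d = 2μt, so t = d/(2μ) = 0.643087 / (2 × 0.0177) = 18.17 Myr.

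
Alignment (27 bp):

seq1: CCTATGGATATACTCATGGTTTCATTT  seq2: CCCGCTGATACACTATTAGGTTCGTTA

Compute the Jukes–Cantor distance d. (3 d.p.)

The sequences differ at 11 of 27 sites, so p = 11/27 ≈ 0.407407.
d = −(3/4) ln(1 − 4p/3) = −0.75 ln(1 − 0.543209) = −0.75 ln(0.456791)
  = −0.75 × (-0.783529) = 0.587647 substitutions/site.

0.588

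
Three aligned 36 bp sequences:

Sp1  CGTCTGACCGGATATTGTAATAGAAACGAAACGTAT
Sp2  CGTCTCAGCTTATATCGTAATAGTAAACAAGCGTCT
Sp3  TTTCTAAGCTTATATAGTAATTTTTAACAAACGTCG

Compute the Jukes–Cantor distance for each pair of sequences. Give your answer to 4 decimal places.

d(Sp1,Sp2) = 0.3470, d(Sp1,Sp3) = 0.6082, d(Sp2,Sp3) = 0.3041

Sp1–Sp2: 10/36 sites differ → p ≈ 0.277778, d = −0.75 ln(1 − 0.370371) = 0.346968 ≈ 0.3470.
Sp1–Sp3: 15/36 sites differ → p ≈ 0.416667, d = −0.75 ln(1 − 0.555556) = 0.608198 ≈ 0.6082.
Sp2–Sp3: 9/36 sites differ → p = 0.25, d = −0.75 ln(1 − 0.333333) = 0.304098 ≈ 0.3041.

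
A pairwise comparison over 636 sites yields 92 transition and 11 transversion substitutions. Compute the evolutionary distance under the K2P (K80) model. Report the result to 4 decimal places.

0.1919

P = 92/636 ≈ 0.144654 and Q = 11/636 ≈ 0.017296.
Under the Kimura two-parameter model, d = −½ ln(1 − 2P − Q) − ¼ ln(1 − 2Q).
1 − 2P − Q = 0.693396, giving −½ ln(0.693396) = 0.183077.
1 − 2Q = 0.965408, giving −¼ ln(0.965408) = 0.008801.
d = 0.183077 + 0.008801 = 0.191878.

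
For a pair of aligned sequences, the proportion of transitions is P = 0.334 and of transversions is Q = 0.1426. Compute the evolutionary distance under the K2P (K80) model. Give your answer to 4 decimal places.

0.9159

Under the Kimura two-parameter model, d = −½ ln(1 − 2P − Q) − ¼ ln(1 − 2Q).
1 − 2P − Q = 0.1894, giving −½ ln(0.1894) = 0.831947.
1 − 2Q = 0.7148, giving −¼ ln(0.7148) = 0.083938.
d = 0.831947 + 0.083938 = 0.915885.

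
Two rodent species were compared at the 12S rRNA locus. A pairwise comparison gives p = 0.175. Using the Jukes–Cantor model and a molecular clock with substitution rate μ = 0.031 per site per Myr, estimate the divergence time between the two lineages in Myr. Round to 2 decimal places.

3.21

d = −(3/4) ln(1 − 4p/3) = −0.75 ln(1 − 0.233333) = −0.75 ln(0.766667)
  = −0.75 × (-0.265703) = 0.199277 substitutions/site.
Under a molecular clock d = 2μt, so t = d/(2μ) = 0.199277 / (2 × 0.031) = 3.21 Myr.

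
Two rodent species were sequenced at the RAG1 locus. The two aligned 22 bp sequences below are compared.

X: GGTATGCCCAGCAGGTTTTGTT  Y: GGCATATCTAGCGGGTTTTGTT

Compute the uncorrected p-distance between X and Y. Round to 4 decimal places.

The sequences differ at 5 of 22 positions (sites 3, 6, 7, 9, 13).
p = 5/22 = 0.227272… ≈ 0.2273 (to 4 d.p.).

0.2273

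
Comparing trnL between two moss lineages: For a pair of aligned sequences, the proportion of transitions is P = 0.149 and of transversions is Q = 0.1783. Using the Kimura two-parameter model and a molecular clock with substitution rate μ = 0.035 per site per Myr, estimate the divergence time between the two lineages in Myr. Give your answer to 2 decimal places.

Under the Kimura two-parameter model, d = −½ ln(1 − 2P − Q) − ¼ ln(1 − 2Q).
1 − 2P − Q = 0.5237, giving −½ ln(0.5237) = 0.323418.
1 − 2Q = 0.6434, giving −¼ ln(0.6434) = 0.110247.
d = 0.323418 + 0.110247 = 0.433665.
Under a molecular clock d = 2μt, so t = d/(2μ) = 0.433665 / (2 × 0.035) = 6.20 Myr.

6.20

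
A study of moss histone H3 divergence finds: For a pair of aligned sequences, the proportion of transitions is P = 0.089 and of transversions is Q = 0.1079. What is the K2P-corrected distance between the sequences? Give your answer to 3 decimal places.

Under the Kimura two-parameter model, d = −½ ln(1 − 2P − Q) − ¼ ln(1 − 2Q).
1 − 2P − Q = 0.7141, giving −½ ln(0.7141) = 0.168366.
1 − 2Q = 0.7842, giving −¼ ln(0.7842) = 0.060773.
d = 0.168366 + 0.060773 = 0.229139.

0.229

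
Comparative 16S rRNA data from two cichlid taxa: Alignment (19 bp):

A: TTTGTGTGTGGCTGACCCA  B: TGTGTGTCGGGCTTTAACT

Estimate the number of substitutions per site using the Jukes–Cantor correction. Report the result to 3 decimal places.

0.618

The sequences differ at 8 of 19 sites (2, 8, 9, 14, 15, 16, 17, 19), so p = 8/19 ≈ 0.421053.
d = −(3/4) ln(1 − 4p/3) = −0.75 ln(1 − 0.561404) = −0.75 ln(0.438596)
  = −0.75 × (-0.824177) = 0.618133 substitutions/site.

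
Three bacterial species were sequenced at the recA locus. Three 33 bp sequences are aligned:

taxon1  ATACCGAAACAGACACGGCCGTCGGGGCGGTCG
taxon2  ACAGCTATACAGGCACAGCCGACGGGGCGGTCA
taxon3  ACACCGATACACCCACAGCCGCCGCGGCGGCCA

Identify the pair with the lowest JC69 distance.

taxon2 and taxon3

taxon1–taxon2: 8/33 differ, p = 0.242, d = 0.293.
taxon1–taxon3: 9/33 differ, p = 0.273, d = 0.339.
taxon2–taxon3: 7/33 differ, p = 0.212, d = 0.249.
The smallest distance is between taxon2 and taxon3.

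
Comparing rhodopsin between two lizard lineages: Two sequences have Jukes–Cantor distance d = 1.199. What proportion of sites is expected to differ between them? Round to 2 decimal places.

0.60

p = (3/4)(1 − e^(−4d/3)) = 0.75 × (1 − e^(-1.598667)) = 0.75 × (1 − 0.202166) = 0.598376.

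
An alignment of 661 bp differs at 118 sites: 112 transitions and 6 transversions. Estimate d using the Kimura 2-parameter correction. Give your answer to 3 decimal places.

0.218

P = 112/661 ≈ 0.16944 and Q = 6/661 ≈ 0.009077.
Under the Kimura two-parameter model, d = −½ ln(1 − 2P − Q) − ¼ ln(1 − 2Q).
1 − 2P − Q = 0.652043, giving −½ ln(0.652043) = 0.213822.
1 − 2Q = 0.981846, giving −¼ ln(0.981846) = 0.004580.
d = 0.213822 + 0.004580 = 0.218402.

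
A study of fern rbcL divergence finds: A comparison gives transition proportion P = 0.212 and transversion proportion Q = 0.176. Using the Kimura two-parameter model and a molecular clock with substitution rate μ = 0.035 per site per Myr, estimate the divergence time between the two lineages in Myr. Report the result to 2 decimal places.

Under the Kimura two-parameter model, d = −½ ln(1 − 2P − Q) − ¼ ln(1 − 2Q).
1 − 2P − Q = 0.4, giving −½ ln(0.4) = 0.458145.
1 − 2Q = 0.648, giving −¼ ln(0.648) = 0.108466.
d = 0.458145 + 0.108466 = 0.566611.
Under a molecular clock d = 2μt, so t = d/(2μ) = 0.566611 / (2 × 0.035) = 8.09 Myr.

8.09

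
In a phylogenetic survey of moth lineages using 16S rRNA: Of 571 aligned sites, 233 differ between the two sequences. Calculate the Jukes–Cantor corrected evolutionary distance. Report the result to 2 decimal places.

0.59

p = 233/571 ≈ 0.408056.
d = −(3/4) ln(1 − 4p/3) = −0.75 ln(1 − 0.544075) = −0.75 ln(0.455925)
  = −0.75 × (-0.785427) = 0.589070 substitutions/site.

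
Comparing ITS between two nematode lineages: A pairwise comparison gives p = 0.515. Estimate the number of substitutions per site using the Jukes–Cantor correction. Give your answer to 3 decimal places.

d = −(3/4) ln(1 − 4p/3) = −0.75 ln(1 − 0.686667) = −0.75 ln(0.313333)
  = −0.75 × (-1.160489) = 0.870367 substitutions/site.

0.870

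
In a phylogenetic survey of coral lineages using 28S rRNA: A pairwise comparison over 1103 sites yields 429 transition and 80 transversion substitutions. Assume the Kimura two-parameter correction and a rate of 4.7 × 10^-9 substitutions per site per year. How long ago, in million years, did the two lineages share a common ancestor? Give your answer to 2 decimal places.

P = 429/1103 ≈ 0.388939 and Q = 80/1103 ≈ 0.072529.
Under the Kimura two-parameter model, d = −½ ln(1 − 2P − Q) − ¼ ln(1 − 2Q).
1 − 2P − Q = 0.149593, giving −½ ln(0.149593) = 0.949919.
1 − 2Q = 0.854942, giving −¼ ln(0.854942) = 0.039180.
d = 0.949919 + 0.039180 = 0.989099.
Under a molecular clock d = 2μt, so t = d/(2μ) = 0.989099 / (2 × 4.7 × 10^-9) = 105.22 million years.

105.22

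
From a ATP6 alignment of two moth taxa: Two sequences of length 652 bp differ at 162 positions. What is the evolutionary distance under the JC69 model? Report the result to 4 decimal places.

0.3018

p = 162/652 ≈ 0.248466.
d = −(3/4) ln(1 − 4p/3) = −0.75 ln(1 − 0.331288) = −0.75 ln(0.668712)
  = −0.75 × (-0.402402) = 0.301802 substitutions/site.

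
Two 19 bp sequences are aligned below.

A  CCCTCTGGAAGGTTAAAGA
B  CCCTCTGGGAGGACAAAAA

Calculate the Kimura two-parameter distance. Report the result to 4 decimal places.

Of 19 sites, 3 differences are transitions and 1 are transversions, so P = 3/19 ≈ 0.157895 and Q = 1/19 ≈ 0.052632.
Under the Kimura two-parameter model, d = −½ ln(1 − 2P − Q) − ¼ ln(1 − 2Q).
1 − 2P − Q = 0.631578, giving −½ ln(0.631578) = 0.229767.
1 − 2Q = 0.894736, giving −¼ ln(0.894736) = 0.027807.
d = 0.229767 + 0.027807 = 0.257574.

0.2576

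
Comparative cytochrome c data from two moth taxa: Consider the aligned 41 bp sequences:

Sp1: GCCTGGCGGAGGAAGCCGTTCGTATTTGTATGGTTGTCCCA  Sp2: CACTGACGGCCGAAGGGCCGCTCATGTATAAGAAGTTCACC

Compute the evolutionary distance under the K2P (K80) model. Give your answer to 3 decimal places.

Of 41 sites, 5 differences are transitions and 16 are transversions, so P = 5/41 ≈ 0.121951 and Q = 16/41 ≈ 0.390244.
Under the Kimura two-parameter model, d = −½ ln(1 − 2P − Q) − ¼ ln(1 − 2Q).
1 − 2P − Q = 0.365854, giving −½ ln(0.365854) = 0.502760.
1 − 2Q = 0.219512, giving −¼ ln(0.219512) = 0.379087.
d = 0.502760 + 0.379087 = 0.881847.

0.882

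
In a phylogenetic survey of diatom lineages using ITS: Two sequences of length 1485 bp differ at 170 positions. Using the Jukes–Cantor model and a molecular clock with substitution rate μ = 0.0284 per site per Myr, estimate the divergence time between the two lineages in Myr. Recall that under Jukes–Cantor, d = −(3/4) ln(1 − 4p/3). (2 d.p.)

p = 170/1485 ≈ 0.114478.
d = −(3/4) ln(1 − 4p/3) = −0.75 ln(1 − 0.152637) = −0.75 ln(0.847363)
  = −0.75 × (-0.165626) = 0.124220 substitutions/site.
Under a molecular clock d = 2μt, so t = d/(2μ) = 0.124220 / (2 × 0.0284) = 2.19 Myr.

2.19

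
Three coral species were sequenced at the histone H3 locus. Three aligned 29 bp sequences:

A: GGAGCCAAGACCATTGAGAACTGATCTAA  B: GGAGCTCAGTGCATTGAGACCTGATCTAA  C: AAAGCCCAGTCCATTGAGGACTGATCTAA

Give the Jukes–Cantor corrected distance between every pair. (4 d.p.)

d(A,B) = 0.1959, d(A,C) = 0.1959, d(B,C) = 0.2421

A–B: 5/29 sites differ → p ≈ 0.172414, d = −0.75 ln(1 − 0.229885) = 0.195912 ≈ 0.1959.
A–C: 5/29 sites differ → p ≈ 0.172414, d = −0.75 ln(1 − 0.229885) = 0.195912 ≈ 0.1959.
B–C: 6/29 sites differ → p ≈ 0.206897, d = −0.75 ln(1 − 0.275863) = 0.242081 ≈ 0.2421.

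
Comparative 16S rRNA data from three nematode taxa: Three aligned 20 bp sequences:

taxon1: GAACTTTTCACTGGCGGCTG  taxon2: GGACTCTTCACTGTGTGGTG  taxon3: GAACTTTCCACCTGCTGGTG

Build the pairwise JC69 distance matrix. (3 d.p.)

taxon1–taxon2: 6/20 sites differ → p = 0.3, d = −0.75 ln(1 − 0.4) = 0.383119 ≈ 0.383.
taxon1–taxon3: 5/20 sites differ → p = 0.25, d = −0.75 ln(1 − 0.333333) = 0.304098 ≈ 0.304.
taxon2–taxon3: 7/20 sites differ → p = 0.35, d = −0.75 ln(1 − 0.466667) = 0.471457 ≈ 0.471.

d(taxon1,taxon2) = 0.383, d(taxon1,taxon3) = 0.304, d(taxon2,taxon3) = 0.471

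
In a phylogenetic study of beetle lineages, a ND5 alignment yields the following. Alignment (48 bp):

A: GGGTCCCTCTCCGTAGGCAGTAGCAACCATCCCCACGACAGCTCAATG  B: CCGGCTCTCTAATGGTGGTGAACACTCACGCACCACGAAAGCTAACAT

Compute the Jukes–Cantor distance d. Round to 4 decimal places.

0.9607

The sequences differ at 26 of 48 sites, so p = 26/48 ≈ 0.541667.
d = −(3/4) ln(1 − 4p/3) = −0.75 ln(1 − 0.722223) = −0.75 ln(0.277777)
  = −0.75 × (-1.280937) = 0.960703 substitutions/site.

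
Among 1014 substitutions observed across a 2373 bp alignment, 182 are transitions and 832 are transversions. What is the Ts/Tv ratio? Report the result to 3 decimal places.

R = 182/832 = 0.21875 ≈ 0.219 (to 3 d.p.).

0.219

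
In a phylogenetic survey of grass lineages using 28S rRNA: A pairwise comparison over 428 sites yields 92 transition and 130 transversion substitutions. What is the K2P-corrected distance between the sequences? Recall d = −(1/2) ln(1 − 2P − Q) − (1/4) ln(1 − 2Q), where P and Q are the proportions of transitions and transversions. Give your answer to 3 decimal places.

P = 92/428 ≈ 0.214953 and Q = 130/428 ≈ 0.303738.
Under the Kimura two-parameter model, d = −½ ln(1 − 2P − Q) − ¼ ln(1 − 2Q).
1 − 2P − Q = 0.266356, giving −½ ln(0.266356) = 0.661461.
1 − 2Q = 0.392524, giving −¼ ln(0.392524) = 0.233789.
d = 0.661461 + 0.233789 = 0.895250.

0.895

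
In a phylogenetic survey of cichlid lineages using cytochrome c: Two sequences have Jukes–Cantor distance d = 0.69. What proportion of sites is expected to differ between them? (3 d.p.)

p = (3/4)(1 − e^(−4d/3)) = 0.75 × (1 − e^(-0.92)) = 0.75 × (1 − 0.398519) = 0.451111.

0.451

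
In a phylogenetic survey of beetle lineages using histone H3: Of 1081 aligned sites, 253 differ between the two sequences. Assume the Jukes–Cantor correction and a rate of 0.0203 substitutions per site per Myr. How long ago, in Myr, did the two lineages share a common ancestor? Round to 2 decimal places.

6.91

p = 253/1081 ≈ 0.234043.
d = −(3/4) ln(1 − 4p/3) = −0.75 ln(1 − 0.312057) = −0.75 ln(0.687943)
  = −0.75 × (-0.374049) = 0.280537 substitutions/site.
Under a molecular clock d = 2μt, so t = d/(2μ) = 0.280537 / (2 × 0.0203) = 6.91 Myr.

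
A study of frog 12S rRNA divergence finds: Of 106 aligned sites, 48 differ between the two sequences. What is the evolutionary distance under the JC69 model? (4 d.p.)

0.6943

p = 48/106 ≈ 0.45283.
d = −(3/4) ln(1 − 4p/3) = −0.75 ln(1 − 0.603773) = −0.75 ln(0.396227)
  = −0.75 × (-0.925768) = 0.694326 substitutions/site.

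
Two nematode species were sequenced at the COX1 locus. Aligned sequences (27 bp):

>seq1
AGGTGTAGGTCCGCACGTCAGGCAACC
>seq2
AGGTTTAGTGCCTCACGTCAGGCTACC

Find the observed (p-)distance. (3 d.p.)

0.185

The sequences differ at 5 of 27 positions (sites 5, 9, 10, 13, 24).
p = 5/27 = 0.185185… ≈ 0.185 (to 3 d.p.).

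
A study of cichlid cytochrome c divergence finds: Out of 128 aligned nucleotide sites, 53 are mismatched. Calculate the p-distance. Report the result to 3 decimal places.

p = 53/128 = 0.414062… ≈ 0.414 (to 3 d.p.).

0.414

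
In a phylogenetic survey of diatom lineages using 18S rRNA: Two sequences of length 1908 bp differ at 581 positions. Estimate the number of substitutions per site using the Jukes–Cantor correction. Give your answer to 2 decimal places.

p = 581/1908 ≈ 0.304507.
d = −(3/4) ln(1 − 4p/3) = −0.75 ln(1 − 0.406009) = −0.75 ln(0.593991)
  = −0.75 × (-0.520891) = 0.390668 substitutions/site.

0.39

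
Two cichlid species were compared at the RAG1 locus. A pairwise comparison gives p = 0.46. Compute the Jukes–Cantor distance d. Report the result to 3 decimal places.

d = −(3/4) ln(1 − 4p/3) = −0.75 ln(1 − 0.613333) = −0.75 ln(0.386667)
  = −0.75 × (-0.950191) = 0.712643 substitutions/site.

0.713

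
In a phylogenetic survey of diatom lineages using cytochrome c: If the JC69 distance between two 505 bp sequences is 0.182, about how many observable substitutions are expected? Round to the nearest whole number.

Invert JC69: p = (3/4)(1 − e^(−4d/3)) = 0.75 × (1 − e^(-0.242667)) = 0.75 × (1 − 0.784533) = 0.161600.
Expected differing sites = pL ≈ 0.161600 × 505 = 81.608 ≈ 82.

82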